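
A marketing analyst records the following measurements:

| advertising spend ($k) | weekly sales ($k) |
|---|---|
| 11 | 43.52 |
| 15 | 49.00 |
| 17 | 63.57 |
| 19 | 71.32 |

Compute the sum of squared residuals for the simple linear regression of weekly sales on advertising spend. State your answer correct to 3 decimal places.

50.025

n = 4, Σx = 62, Σy = 227.41, Σxy = 3649.49, Σx² = 996, Σy² = 13422.6777
Sxx = Σx² − (Σx)²/n = 996 − 961 = 35
Sxy = Σxy − (Σx)(Σy)/n = 3649.49 − 3524.855 = 124.635
Syy = Σy² − (Σy)²/n = 13422.6777 − 12928.827025 = 493.850675
b = Sxy/Sxx = 124.635/35 = 3.561
SSE = Syy − b·Sxy = 493.850675 − 3.561·124.635 = 50.02544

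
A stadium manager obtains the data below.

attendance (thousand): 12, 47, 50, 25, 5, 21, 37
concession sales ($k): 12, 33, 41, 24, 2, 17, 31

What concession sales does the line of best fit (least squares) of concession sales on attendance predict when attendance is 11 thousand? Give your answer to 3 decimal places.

9.714

n = 7, Σx = 197, Σy = 160, Σxy = 5859, Σx² = 7313
Sxx = Σx² − (Σx)²/n = 7313 − 5544.142857 = 1768.857143
Sxy = Σxy − (Σx)(Σy)/n = 5859 − 4502.857143 = 1356.142857
b = Sxy/Sxx = 1356.142857/1768.857143 = 0.766677
a = ȳ − b·x̄ = 22.857143 − 0.766677·28.142857 = 1.280649
ŷ(11) = a + b·11 = 1.280649 + 0.766677·11 = 9.714101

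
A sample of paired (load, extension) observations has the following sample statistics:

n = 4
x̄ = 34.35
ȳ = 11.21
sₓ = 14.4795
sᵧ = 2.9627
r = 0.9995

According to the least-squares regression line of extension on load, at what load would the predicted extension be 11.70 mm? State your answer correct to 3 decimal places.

b = r · sᵧ/sₓ = 0.9995 · 2.9627/14.4795 = 0.204511
a = ȳ − b·x̄ = 11.21 − 0.204511·34.35 = 4.185043
Set a + b·x = 11.70: x = (11.70 − 4.185043) / 0.204511 = 36.745958

36.746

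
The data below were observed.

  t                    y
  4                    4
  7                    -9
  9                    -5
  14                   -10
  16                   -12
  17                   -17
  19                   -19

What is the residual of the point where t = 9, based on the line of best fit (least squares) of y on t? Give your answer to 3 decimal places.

n = 7, Σx = 86, Σy = -68, Σxy = -1074, Σx² = 1248
Sxx = Σx² − (Σx)²/n = 1248 − 1056.571429 = 191.428571
Sxy = Σxy − (Σx)(Σy)/n = -1074 − (-835.428571) = -238.571429
b = Sxy/Sxx = -238.571429/191.428571 = -1.246269
a = ȳ − b·x̄ = -9.714286 − (-1.246269)·12.285714 = 5.597015
ŷ(9) = 5.597015 + (-1.246269)·9 = -5.619403
residual = y − ŷ = -5 − (-5.619403) = 0.619403

0.619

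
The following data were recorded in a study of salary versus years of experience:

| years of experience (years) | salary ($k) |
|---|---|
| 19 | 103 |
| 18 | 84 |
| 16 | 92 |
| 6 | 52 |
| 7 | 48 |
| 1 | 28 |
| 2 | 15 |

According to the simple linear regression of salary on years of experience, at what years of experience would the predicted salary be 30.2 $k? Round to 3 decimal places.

2.760

n = 7, Σx = 69, Σy = 422, Σxy = 5647, Σx² = 1031
Sxx = Σx² − (Σx)²/n = 1031 − 680.142857 = 350.857143
Sxy = Σxy − (Σx)(Σy)/n = 5647 − 4159.714286 = 1487.285714
b = Sxy/Sxx = 1487.285714/350.857143 = 4.239007
a = ȳ − b·x̄ = 60.285714 − 4.239007·9.857143 = 18.501221
Set a + b·x = 30.2: x = (30.2 − 18.501221) / 4.239007 = 2.759793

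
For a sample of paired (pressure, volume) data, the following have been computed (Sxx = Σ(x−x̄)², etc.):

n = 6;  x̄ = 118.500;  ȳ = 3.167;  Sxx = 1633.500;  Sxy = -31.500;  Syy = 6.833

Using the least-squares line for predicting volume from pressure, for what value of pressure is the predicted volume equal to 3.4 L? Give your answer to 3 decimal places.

b = Sxy/Sxx = -31.5/1633.5 = -0.019284
a = ȳ − b·x̄ = 3.167 − (-0.019284)·118.5 = 5.452124
Set a + b·x = 3.4: x = (3.4 − 5.452124) / (-0.019284) = 106.417286

106.417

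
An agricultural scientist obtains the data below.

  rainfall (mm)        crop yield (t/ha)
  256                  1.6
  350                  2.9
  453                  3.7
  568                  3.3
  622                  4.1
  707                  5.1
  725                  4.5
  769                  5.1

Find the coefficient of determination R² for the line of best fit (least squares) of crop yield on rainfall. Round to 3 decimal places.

0.885

n = 8, Σx = 4450, Σy = 30.3, Σxy = 18315.4, Σx² = 2719588, Σy² = 124.63
Sxx = Σx² − (Σx)²/n = 2719588 − 2475312.5 = 244275.5
Sxy = Σxy − (Σx)(Σy)/n = 18315.4 − 16854.375 = 1461.025
Syy = Σy² − (Σy)²/n = 124.63 − 114.76125 = 9.86875
R² = Sxy²/(Sxx·Syy) = (1461.025)²/(244275.5·9.86875) = 0.885469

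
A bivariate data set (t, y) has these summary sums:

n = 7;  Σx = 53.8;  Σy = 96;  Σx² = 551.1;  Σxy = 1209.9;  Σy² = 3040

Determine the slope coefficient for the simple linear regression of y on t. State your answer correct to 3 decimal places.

3.431

Sxx = Σx² − (Σx)²/n = 551.1 − 413.491429 = 137.608571
Sxy = Σxy − (Σx)(Σy)/n = 1209.9 − 737.828571 = 472.071429
b = Sxy/Sxx = 472.071429/137.608571 = 3.430538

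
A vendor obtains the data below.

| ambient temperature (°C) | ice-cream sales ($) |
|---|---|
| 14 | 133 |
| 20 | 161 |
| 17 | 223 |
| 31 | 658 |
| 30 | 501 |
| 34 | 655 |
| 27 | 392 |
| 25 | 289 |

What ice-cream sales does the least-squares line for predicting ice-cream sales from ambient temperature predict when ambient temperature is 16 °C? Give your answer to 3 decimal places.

n = 8, Σx = 198, Σy = 3012, Σxy = 84380, Σx² = 5256
Sxx = Σx² − (Σx)²/n = 5256 − 4900.5 = 355.5
Sxy = Σxy − (Σx)(Σy)/n = 84380 − 74547 = 9833
b = Sxy/Sxx = 9833/355.5 = 27.659634
a = ȳ − b·x̄ = 376.5 − 27.659634·24.75 = -308.075949
ŷ(16) = a + b·16 = -308.075949 + 27.659634·16 = 134.478200

134.478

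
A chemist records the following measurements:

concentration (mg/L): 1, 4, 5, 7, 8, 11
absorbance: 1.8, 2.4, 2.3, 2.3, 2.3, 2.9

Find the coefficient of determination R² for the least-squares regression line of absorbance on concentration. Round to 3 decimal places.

n = 6, Σx = 36, Σy = 14, Σxy = 89.3, Σx² = 276, Σy² = 33.28
Sxx = Σx² − (Σx)²/n = 276 − 216 = 60
Sxy = Σxy − (Σx)(Σy)/n = 89.3 − 84 = 5.3
Syy = Σy² − (Σy)²/n = 33.28 − 32.666667 = 0.613333
R² = Sxy²/(Sxx·Syy) = (5.3)²/(60·0.613333) = 0.763315

0.763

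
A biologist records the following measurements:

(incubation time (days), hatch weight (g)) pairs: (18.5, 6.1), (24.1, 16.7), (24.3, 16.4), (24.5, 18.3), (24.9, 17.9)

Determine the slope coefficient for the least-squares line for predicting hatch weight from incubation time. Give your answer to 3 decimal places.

1.887

n = 5, Σx = 116.3, Σy = 75.4, Σxy = 1807.9, Σx² = 2733.81
Sxx = Σx² − (Σx)²/n = 2733.81 − 2705.138 = 28.672
Sxy = Σxy − (Σx)(Σy)/n = 1807.9 − 1753.804 = 54.096
b = Sxy/Sxx = 54.096/28.672 = 1.886719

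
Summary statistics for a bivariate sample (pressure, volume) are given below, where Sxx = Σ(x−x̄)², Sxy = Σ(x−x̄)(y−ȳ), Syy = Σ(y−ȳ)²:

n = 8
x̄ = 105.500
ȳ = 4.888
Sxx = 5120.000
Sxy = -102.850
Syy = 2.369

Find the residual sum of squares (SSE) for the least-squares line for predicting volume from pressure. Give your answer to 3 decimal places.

b = Sxy/Sxx = -102.85/5120 = -0.020088
SSE = Syy − b·Sxy = 2.369 − (-0.020088)·(-102.85) = 0.302960

0.303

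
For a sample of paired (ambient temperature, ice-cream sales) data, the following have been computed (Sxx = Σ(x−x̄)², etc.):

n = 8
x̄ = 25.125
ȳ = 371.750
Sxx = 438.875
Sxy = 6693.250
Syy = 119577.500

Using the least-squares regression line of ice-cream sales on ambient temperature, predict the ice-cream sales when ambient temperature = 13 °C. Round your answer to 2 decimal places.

186.83

b = Sxy/Sxx = 6693.25/438.875 = 15.250926
a = ȳ − b·x̄ = 371.75 − 15.250926·25.125 = -11.429507
ŷ(13) = a + b·13 = -11.429507 + 15.250926·13 = 186.832526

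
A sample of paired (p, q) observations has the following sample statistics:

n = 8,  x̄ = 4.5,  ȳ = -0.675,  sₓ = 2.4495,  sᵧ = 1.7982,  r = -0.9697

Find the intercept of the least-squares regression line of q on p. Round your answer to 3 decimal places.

b = r · sᵧ/sₓ = -0.9697 · 1.7982/2.4495 = -0.711865
a = ȳ − b·x̄ = -0.675 − (-0.711865)·4.5 = 2.528395

2.528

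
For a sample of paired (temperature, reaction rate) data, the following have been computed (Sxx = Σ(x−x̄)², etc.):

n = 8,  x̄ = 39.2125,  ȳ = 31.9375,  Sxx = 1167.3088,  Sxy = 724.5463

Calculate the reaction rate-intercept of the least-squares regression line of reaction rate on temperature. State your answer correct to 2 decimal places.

b = Sxy/Sxx = 724.5463/1167.3088 = 0.620698
a = ȳ − b·x̄ = 31.9375 − 0.620698·39.2125 = 7.598378

7.60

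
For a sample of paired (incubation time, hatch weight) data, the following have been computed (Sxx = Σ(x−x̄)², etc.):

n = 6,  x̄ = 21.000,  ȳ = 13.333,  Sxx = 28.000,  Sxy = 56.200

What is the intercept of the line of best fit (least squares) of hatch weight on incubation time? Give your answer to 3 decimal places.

b = Sxy/Sxx = 56.2/28 = 2.007143
a = ȳ − b·x̄ = 13.333 − 2.007143·21 = -28.817

-28.817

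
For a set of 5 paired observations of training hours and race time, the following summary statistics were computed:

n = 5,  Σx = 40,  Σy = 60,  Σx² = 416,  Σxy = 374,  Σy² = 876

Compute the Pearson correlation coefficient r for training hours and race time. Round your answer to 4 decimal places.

-0.8662

Sxx = Σx² − (Σx)²/n = 416 − 320 = 96
Sxy = Σxy − (Σx)(Σy)/n = 374 − 480 = -106
Syy = Σy² − (Σy)²/n = 876 − 720 = 156
r = Sxy/√(Sxx·Syy) = -106/√(14976) = -106/122.376468 = -0.866180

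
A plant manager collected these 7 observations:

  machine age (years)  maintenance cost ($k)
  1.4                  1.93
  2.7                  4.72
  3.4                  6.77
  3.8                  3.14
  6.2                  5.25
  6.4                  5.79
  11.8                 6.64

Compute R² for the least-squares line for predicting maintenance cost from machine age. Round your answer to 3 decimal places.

0.404

n = 7, Σx = 35.7, Σy = 34.24, Σxy = 198.354, Σx² = 253.89, Σy² = 186.872
Sxx = Σx² − (Σx)²/n = 253.89 − 182.07 = 71.82
Sxy = Σxy − (Σx)(Σy)/n = 198.354 − 174.624 = 23.73
Syy = Σy² − (Σy)²/n = 186.872 − 167.482514 = 19.389486
R² = Sxy²/(Sxx·Syy) = (23.73)²/(71.82·19.389486) = 0.404375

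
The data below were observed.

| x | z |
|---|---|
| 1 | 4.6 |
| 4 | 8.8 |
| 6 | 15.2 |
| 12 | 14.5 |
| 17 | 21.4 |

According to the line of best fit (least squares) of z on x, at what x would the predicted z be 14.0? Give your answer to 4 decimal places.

9.1950

n = 5, Σx = 40, Σy = 64.5, Σxy = 668.8, Σx² = 486
Sxx = Σx² − (Σx)²/n = 486 − 320 = 166
Sxy = Σxy − (Σx)(Σy)/n = 668.8 − 516 = 152.8
b = Sxy/Sxx = 152.8/166 = 0.920482
a = ȳ − b·x̄ = 12.9 − 0.920482·8 = 5.536145
Set a + b·x = 14.0: x = (14.0 − 5.536145) / 0.920482 = 9.195026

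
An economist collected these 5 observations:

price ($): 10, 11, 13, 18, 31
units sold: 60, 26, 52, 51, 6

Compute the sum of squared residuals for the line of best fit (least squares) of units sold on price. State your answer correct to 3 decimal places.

n = 5, Σx = 83, Σy = 195, Σxy = 2666, Σx² = 1675, Σy² = 9617
Sxx = Σx² − (Σx)²/n = 1675 − 1377.8 = 297.2
Sxy = Σxy − (Σx)(Σy)/n = 2666 − 3237 = -571
Syy = Σy² − (Σy)²/n = 9617 − 7605 = 2012
b = Sxy/Sxx = -571/297.2 = -1.921265
SSE = Syy − b·Sxy = 2012 − (-1.921265)·(-571) = 914.957604

914.958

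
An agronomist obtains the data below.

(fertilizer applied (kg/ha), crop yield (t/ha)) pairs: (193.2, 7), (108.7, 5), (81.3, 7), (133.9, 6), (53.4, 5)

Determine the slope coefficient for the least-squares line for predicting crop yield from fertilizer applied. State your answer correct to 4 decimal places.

n = 5, Σx = 570.5, Σy = 30, Σxy = 3535.4, Σx² = 76532.39
Sxx = Σx² − (Σx)²/n = 76532.39 − 65094.05 = 11438.34
Sxy = Σxy − (Σx)(Σy)/n = 3535.4 − 3423 = 112.4
b = Sxy/Sxx = 112.4/11438.34 = 0.009827

0.0098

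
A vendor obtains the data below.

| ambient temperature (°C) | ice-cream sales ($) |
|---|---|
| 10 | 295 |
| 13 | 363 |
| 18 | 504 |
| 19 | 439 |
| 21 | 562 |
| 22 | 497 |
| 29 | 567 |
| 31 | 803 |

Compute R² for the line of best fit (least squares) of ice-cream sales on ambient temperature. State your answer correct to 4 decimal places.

0.8375

n = 8, Σx = 163, Σy = 4030, Σxy = 89154, Σx² = 3681, Σy² = 2194682
Sxx = Σx² − (Σx)²/n = 3681 − 3321.125 = 359.875
Sxy = Σxy − (Σx)(Σy)/n = 89154 − 82111.25 = 7042.75
Syy = Σy² − (Σy)²/n = 2194682 − 2030112.5 = 164569.5
R² = Sxy²/(Sxx·Syy) = (7042.75)²/(359.875·164569.5) = 0.837497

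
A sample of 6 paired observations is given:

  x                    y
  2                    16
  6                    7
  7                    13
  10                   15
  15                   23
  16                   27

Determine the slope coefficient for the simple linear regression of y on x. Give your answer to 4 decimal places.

1.0136

n = 6, Σx = 56, Σy = 101, Σxy = 1092, Σx² = 670
Sxx = Σx² − (Σx)²/n = 670 − 522.666667 = 147.333333
Sxy = Σxy − (Σx)(Σy)/n = 1092 − 942.666667 = 149.333333
b = Sxy/Sxx = 149.333333/147.333333 = 1.013575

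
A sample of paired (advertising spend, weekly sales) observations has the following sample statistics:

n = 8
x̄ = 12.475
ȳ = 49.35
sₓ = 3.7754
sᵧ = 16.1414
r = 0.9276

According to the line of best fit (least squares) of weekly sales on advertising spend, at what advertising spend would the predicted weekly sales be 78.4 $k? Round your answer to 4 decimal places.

19.8000

b = r · sᵧ/sₓ = 0.9276 · 16.1414/3.7754 = 3.965875
a = ȳ − b·x̄ = 49.35 − 3.965875·12.475 = -0.124285
Set a + b·x = 78.4: x = (78.4 − (-0.124285)) / 3.965875 = 19.799992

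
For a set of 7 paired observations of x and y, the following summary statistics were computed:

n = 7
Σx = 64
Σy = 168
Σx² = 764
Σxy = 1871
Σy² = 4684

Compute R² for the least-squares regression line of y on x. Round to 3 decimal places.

0.962

Sxx = Σx² − (Σx)²/n = 764 − 585.142857 = 178.857143
Sxy = Σxy − (Σx)(Σy)/n = 1871 − 1536 = 335
Syy = Σy² − (Σy)²/n = 4684 − 4032 = 652
R² = Sxy²/(Sxx·Syy) = (335)²/(178.857143·652) = 0.962356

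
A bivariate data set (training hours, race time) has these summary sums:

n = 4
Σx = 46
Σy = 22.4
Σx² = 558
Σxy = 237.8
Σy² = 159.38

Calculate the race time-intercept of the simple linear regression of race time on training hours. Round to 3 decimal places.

Sxx = Σx² − (Σx)²/n = 558 − 529 = 29
Sxy = Σxy − (Σx)(Σy)/n = 237.8 − 257.6 = -19.8
b = Sxy/Sxx = -19.8/29 = -0.682759
a = ȳ − b·x̄ = 5.6 − (-0.682759)·11.5 = 13.451724

13.452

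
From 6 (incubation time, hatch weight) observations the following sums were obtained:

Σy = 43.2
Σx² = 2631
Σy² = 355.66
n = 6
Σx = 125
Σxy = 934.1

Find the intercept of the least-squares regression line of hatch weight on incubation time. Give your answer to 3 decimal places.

Sxx = Σx² − (Σx)²/n = 2631 − 2604.166667 = 26.833333
Sxy = Σxy − (Σx)(Σy)/n = 934.1 − 900 = 34.1
b = Sxy/Sxx = 34.1/26.833333 = 1.270807
a = ȳ − b·x̄ = 7.2 − 1.270807·20.833333 = -19.275155

-19.275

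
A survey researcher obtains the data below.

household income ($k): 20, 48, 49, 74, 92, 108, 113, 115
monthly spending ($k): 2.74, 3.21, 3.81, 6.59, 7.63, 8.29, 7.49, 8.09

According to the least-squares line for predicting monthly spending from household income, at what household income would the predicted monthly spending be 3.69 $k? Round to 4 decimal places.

n = 8, Σx = 619, Σy = 47.85, Σxy = 4257.23, Σx² = 56703
Sxx = Σx² − (Σx)²/n = 56703 − 47895.125 = 8807.875
Sxy = Σxy − (Σx)(Σy)/n = 4257.23 − 3702.39375 = 554.83625
b = Sxy/Sxx = 554.83625/8807.875 = 0.062993
a = ȳ − b·x̄ = 5.98125 − 0.062993·77.375 = 1.107151
Set a + b·x = 3.69: x = (3.69 − 1.107151) / 0.062993 = 41.002028

41.0020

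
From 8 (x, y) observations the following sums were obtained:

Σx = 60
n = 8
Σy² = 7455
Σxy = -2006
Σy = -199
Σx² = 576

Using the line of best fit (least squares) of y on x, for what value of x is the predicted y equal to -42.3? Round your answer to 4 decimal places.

11.7757

Sxx = Σx² − (Σx)²/n = 576 − 450 = 126
Sxy = Σxy − (Σx)(Σy)/n = -2006 − (-1492.5) = -513.5
b = Sxy/Sxx = -513.5/126 = -4.075397
a = ȳ − b·x̄ = -24.875 − (-4.075397)·7.5 = 5.690476
Set a + b·x = -42.3: x = (-42.3 − 5.690476) / (-4.075397) = 11.775657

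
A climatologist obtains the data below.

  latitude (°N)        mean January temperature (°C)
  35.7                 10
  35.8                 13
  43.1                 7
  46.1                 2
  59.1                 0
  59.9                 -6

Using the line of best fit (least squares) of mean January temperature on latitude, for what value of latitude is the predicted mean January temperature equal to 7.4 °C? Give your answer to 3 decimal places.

41.599

n = 6, Σx = 279.7, Σy = 26, Σxy = 856.9, Σx² = 13619.77
Sxx = Σx² − (Σx)²/n = 13619.77 − 13038.681667 = 581.088333
Sxy = Σxy − (Σx)(Σy)/n = 856.9 − 1212.033333 = -355.133333
b = Sxy/Sxx = -355.133333/581.088333 = -0.611152
a = ȳ − b·x̄ = 4.333333 − (-0.611152)·46.616667 = 32.823205
Set a + b·x = 7.4: x = (7.4 − 32.823205) / (-0.611152) = 41.598821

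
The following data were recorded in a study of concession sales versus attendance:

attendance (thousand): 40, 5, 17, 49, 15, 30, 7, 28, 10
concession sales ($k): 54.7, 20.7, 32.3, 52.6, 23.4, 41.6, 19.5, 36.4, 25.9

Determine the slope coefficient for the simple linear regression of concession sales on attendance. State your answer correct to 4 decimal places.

0.8350

n = 9, Σx = 201, Σy = 307.1, Σxy = 8431.7, Σx² = 6373
Sxx = Σx² − (Σx)²/n = 6373 − 4489 = 1884
Sxy = Σxy − (Σx)(Σy)/n = 8431.7 − 6858.566667 = 1573.133333
b = Sxy/Sxx = 1573.133333/1884 = 0.834996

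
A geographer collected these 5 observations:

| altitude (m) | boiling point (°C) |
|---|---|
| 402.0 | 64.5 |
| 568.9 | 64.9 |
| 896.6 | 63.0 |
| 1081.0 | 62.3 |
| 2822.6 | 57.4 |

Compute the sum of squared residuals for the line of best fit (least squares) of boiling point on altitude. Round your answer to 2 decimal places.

0.69

n = 5, Σx = 5771.1, Σy = 312.1, Σxy = 348699.95, Σx² = 10424774.53, Σy² = 19517.31
Sxx = Σx² − (Σx)²/n = 10424774.53 − 6661119.042 = 3763655.488
Sxy = Σxy − (Σx)(Σy)/n = 348699.95 − 360232.062 = -11532.112
Syy = Σy² − (Σy)²/n = 19517.31 − 19481.282 = 36.028
b = Sxy/Sxx = -11532.112/3763655.488 = -0.003064
SSE = Syy − b·Sxy = 36.028 − (-0.003064)·(-11532.112) = 0.692777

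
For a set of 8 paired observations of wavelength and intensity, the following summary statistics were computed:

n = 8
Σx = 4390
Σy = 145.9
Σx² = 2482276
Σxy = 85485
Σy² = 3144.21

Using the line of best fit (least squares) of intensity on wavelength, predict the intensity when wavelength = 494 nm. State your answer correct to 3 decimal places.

Sxx = Σx² − (Σx)²/n = 2482276 − 2409012.5 = 73263.5
Sxy = Σxy − (Σx)(Σy)/n = 85485 − 80062.625 = 5422.375
b = Sxy/Sxx = 5422.375/73263.5 = 0.074012
a = ȳ − b·x̄ = 18.2375 − 0.074012·548.75 = -22.376561
ŷ(494) = a + b·494 = -22.376561 + 0.074012·494 = 14.185345

14.185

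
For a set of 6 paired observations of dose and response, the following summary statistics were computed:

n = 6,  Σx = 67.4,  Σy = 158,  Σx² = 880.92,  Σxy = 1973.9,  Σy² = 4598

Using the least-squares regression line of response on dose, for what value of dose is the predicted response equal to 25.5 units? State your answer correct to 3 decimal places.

10.715

Sxx = Σx² − (Σx)²/n = 880.92 − 757.126667 = 123.793333
Sxy = Σxy − (Σx)(Σy)/n = 1973.9 − 1774.866667 = 199.033333
b = Sxy/Sxx = 199.033333/123.793333 = 1.607787
a = ȳ − b·x̄ = 26.333333 − 1.607787·11.233333 = 8.272524
Set a + b·x = 25.5: x = (25.5 − 8.272524) / 1.607787 = 10.715023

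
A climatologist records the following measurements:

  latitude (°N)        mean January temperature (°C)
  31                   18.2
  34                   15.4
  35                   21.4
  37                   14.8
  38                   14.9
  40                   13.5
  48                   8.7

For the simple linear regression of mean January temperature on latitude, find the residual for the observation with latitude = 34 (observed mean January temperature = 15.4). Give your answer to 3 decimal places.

n = 7, Σx = 263, Σy = 106.9, Σxy = 3908.2, Σx² = 10059
Sxx = Σx² − (Σx)²/n = 10059 − 9881.285714 = 177.714286
Sxy = Σxy − (Σx)(Σy)/n = 3908.2 − 4016.385714 = -108.185714
b = Sxy/Sxx = -108.185714/177.714286 = -0.608762
a = ȳ − b·x̄ = 15.271429 − (-0.608762)·37.571429 = 38.143489
ŷ(34) = 38.143489 + (-0.608762)·34 = 17.445579
residual = y − ŷ = 15.4 − 17.445579 = -2.045579

-2.046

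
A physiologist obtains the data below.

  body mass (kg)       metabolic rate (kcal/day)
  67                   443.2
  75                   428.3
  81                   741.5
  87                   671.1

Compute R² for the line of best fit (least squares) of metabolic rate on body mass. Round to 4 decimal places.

n = 4, Σx = 310, Σy = 2284.1, Σxy = 180264.1, Σx² = 24244, Σy² = 1380064.59
Sxx = Σx² − (Σx)²/n = 24244 − 24025 = 219
Sxy = Σxy − (Σx)(Σy)/n = 180264.1 − 177017.75 = 3246.35
Syy = Σy² − (Σy)²/n = 1380064.59 − 1304278.2025 = 75786.3875
R² = Sxy²/(Sxx·Syy) = (3246.35)²/(219·75786.3875) = 0.634973

0.6350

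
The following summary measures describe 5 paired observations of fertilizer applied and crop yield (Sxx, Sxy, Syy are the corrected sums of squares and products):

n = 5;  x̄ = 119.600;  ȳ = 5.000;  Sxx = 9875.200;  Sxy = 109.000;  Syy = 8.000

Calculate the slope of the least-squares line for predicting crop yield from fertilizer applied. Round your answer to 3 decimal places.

0.011

b = Sxy/Sxx = 109/9875.2 = 0.011038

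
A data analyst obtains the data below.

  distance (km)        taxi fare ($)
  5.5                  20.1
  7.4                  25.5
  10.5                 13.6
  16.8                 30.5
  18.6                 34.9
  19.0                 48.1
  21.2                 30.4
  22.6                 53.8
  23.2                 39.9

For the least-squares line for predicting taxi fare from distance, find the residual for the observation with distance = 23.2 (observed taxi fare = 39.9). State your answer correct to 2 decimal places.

n = 9, Σx = 144.8, Σy = 296.8, Σxy = 5303.53, Σx² = 2682.9
Sxx = Σx² − (Σx)²/n = 2682.9 − 2329.671111 = 353.228889
Sxy = Σxy − (Σx)(Σy)/n = 5303.53 − 4775.182222 = 528.347778
b = Sxy/Sxx = 528.347778/353.228889 = 1.495766
a = ȳ − b·x̄ = 32.977778 − 1.495766·16.088889 = 8.912564
ŷ(23.2) = 8.912564 + 1.495766·23.2 = 43.614336
residual = y − ŷ = 39.9 − 43.614336 = -3.714336

-3.71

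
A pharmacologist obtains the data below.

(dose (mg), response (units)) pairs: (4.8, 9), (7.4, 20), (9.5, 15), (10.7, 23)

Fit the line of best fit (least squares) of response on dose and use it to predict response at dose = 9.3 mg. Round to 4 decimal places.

n = 4, Σx = 32.4, Σy = 67, Σxy = 579.8, Σx² = 282.54
Sxx = Σx² − (Σx)²/n = 282.54 − 262.44 = 20.1
Sxy = Σxy − (Σx)(Σy)/n = 579.8 − 542.7 = 37.1
b = Sxy/Sxx = 37.1/20.1 = 1.845771
a = ȳ − b·x̄ = 16.75 − 1.845771·8.1 = 1.799254
ŷ(9.3) = a + b·9.3 = 1.799254 + 1.845771·9.3 = 18.964925

18.9649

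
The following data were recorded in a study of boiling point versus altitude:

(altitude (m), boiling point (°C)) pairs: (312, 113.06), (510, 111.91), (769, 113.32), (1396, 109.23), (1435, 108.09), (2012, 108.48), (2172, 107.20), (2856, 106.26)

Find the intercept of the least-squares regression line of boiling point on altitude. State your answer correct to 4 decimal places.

n = 8, Σx = 11462, Σy = 877.55, Σxy = 1241664.85, Σx² = 21879310
Sxx = Σx² − (Σx)²/n = 21879310 − 16422180.5 = 5457129.5
Sxy = Σxy − (Σx)(Σy)/n = 1241664.85 − 1257309.7625 = -15644.9125
b = Sxy/Sxx = -15644.9125/5457129.5 = -0.002867
a = ȳ − b·x̄ = 109.69375 − (-0.002867)·1432.75 = 113.801266

113.8013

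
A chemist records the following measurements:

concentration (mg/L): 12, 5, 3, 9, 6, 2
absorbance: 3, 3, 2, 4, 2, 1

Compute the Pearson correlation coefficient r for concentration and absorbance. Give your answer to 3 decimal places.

0.735

n = 6, Σx = 37, Σy = 15, Σxy = 107, Σx² = 299, Σy² = 43
Sxx = Σx² − (Σx)²/n = 299 − 228.166667 = 70.833333
Sxy = Σxy − (Σx)(Σy)/n = 107 − 92.5 = 14.5
Syy = Σy² − (Σy)²/n = 43 − 37.5 = 5.5
r = Sxy/√(Sxx·Syy) = 14.5/√(389.583333) = 14.5/19.737865 = 0.734629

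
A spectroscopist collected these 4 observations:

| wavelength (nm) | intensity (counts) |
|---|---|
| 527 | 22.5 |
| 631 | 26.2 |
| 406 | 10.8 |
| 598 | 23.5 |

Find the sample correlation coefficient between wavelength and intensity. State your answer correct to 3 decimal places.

0.965

n = 4, Σx = 2162, Σy = 83, Σxy = 46827.5, Σx² = 1198330, Σy² = 1861.58
Sxx = Σx² − (Σx)²/n = 1198330 − 1168561 = 29769
Sxy = Σxy − (Σx)(Σy)/n = 46827.5 − 44861.5 = 1966
Syy = Σy² − (Σy)²/n = 1861.58 − 1722.25 = 139.33
r = Sxy/√(Sxx·Syy) = 1966/√(4147714.77) = 1966/2036.593914 = 0.965337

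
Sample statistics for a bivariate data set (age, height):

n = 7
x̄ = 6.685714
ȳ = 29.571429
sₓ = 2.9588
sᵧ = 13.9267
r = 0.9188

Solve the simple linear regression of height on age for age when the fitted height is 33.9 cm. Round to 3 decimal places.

7.687

b = r · sᵧ/sₓ = 0.9188 · 13.9267/2.9588 = 4.324676
a = ȳ − b·x̄ = 29.571429 − 4.324676·6.685714 = 0.657881
Set a + b·x = 33.9: x = (33.9 − 0.657881) / 4.324676 = 7.686615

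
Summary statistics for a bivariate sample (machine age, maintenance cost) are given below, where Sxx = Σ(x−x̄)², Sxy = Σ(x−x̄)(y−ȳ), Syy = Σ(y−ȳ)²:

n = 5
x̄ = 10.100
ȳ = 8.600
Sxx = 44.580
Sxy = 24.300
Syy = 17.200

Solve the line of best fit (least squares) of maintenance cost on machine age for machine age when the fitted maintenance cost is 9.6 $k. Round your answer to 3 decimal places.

b = Sxy/Sxx = 24.3/44.58 = 0.545087
a = ȳ − b·x̄ = 8.6 − 0.545087·10.1 = 3.094616
Set a + b·x = 9.6: x = (9.6 − 3.094616) / 0.545087 = 11.934568

11.935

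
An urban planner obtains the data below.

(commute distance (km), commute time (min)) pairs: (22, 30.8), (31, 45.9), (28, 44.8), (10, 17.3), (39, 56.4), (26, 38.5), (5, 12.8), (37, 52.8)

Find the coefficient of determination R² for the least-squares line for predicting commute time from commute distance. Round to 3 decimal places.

0.988

n = 8, Σx = 198, Σy = 299.3, Σxy = 8746.1, Σx² = 5920, Σy² = 12976.67
Sxx = Σx² − (Σx)²/n = 5920 − 4900.5 = 1019.5
Sxy = Σxy − (Σx)(Σy)/n = 8746.1 − 7407.675 = 1338.425
Syy = Σy² − (Σy)²/n = 12976.67 − 11197.56125 = 1779.10875
R² = Sxy²/(Sxx·Syy) = (1338.425)²/(1019.5·1779.10875) = 0.987639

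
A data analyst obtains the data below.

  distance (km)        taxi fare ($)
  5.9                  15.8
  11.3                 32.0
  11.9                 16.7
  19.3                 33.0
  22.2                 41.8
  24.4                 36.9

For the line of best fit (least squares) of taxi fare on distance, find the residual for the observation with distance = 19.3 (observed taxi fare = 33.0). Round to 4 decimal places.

-0.7418

n = 6, Σx = 95, Σy = 176.2, Σxy = 3118.77, Σx² = 1764.8
Sxx = Σx² − (Σx)²/n = 1764.8 − 1504.166667 = 260.633333
Sxy = Σxy − (Σx)(Σy)/n = 3118.77 − 2789.833333 = 328.936667
b = Sxy/Sxx = 328.936667/260.633333 = 1.262067
a = ȳ − b·x̄ = 29.366667 − 1.262067·15.833333 = 9.383943
ŷ(19.3) = 9.383943 + 1.262067·19.3 = 33.741831
residual = y − ŷ = 33.0 − 33.741831 = -0.741831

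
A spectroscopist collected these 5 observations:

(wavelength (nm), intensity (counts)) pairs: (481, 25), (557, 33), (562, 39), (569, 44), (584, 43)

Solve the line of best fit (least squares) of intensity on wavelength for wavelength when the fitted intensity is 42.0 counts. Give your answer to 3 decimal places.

579.560

n = 5, Σx = 2753, Σy = 184, Σxy = 102472, Σx² = 1522271
Sxx = Σx² − (Σx)²/n = 1522271 − 1515801.8 = 6469.2
Sxy = Σxy − (Σx)(Σy)/n = 102472 − 101310.4 = 1161.6
b = Sxy/Sxx = 1161.6/6469.2 = 0.179559
a = ȳ − b·x̄ = 36.8 − 0.179559·550.6 = -62.064923
Set a + b·x = 42.0: x = (42.0 − (-62.064923)) / 0.179559 = 579.559917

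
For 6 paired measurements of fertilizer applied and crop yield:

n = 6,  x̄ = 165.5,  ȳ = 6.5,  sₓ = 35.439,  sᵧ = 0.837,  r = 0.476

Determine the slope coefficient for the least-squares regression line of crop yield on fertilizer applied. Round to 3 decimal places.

0.011

b = r · sᵧ/sₓ = 0.476 · 0.837/35.439 = 0.011242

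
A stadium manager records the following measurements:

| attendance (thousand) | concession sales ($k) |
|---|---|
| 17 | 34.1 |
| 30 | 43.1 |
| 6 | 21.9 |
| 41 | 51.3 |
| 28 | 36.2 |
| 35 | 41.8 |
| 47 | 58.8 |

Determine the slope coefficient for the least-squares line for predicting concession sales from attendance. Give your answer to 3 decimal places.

0.829

n = 7, Σx = 204, Σy = 287.2, Σxy = 9347.6, Σx² = 7124
Sxx = Σx² − (Σx)²/n = 7124 − 5945.142857 = 1178.857143
Sxy = Σxy − (Σx)(Σy)/n = 9347.6 − 8369.828571 = 977.771429
b = Sxy/Sxx = 977.771429/1178.857143 = 0.829423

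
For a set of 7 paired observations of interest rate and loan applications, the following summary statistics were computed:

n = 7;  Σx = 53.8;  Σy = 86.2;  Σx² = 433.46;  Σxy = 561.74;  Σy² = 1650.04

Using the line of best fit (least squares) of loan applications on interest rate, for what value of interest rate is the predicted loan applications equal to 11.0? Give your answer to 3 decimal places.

Sxx = Σx² − (Σx)²/n = 433.46 − 413.491429 = 19.968571
Sxy = Σxy − (Σx)(Σy)/n = 561.74 − 662.508571 = -100.768571
b = Sxy/Sxx = -100.768571/19.968571 = -5.046359
a = ȳ − b·x̄ = 12.314286 − (-5.046359)·7.685714 = 51.099156
Set a + b·x = 11.0: x = (11.0 − 51.099156) / (-5.046359) = 7.946157

7.946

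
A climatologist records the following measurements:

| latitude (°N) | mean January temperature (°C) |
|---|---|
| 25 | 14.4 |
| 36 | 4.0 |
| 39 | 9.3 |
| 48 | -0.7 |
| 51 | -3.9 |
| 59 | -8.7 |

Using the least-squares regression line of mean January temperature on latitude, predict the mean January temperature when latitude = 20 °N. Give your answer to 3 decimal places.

n = 6, Σx = 258, Σy = 14.4, Σxy = 120.9, Σx² = 11828
Sxx = Σx² − (Σx)²/n = 11828 − 11094 = 734
Sxy = Σxy − (Σx)(Σy)/n = 120.9 − 619.2 = -498.3
b = Sxy/Sxx = -498.3/734 = -0.678883
a = ȳ − b·x̄ = 2.4 − (-0.678883)·43 = 31.591962
ŷ(20) = a + b·20 = 31.591962 + (-0.678883)·20 = 18.014305

18.014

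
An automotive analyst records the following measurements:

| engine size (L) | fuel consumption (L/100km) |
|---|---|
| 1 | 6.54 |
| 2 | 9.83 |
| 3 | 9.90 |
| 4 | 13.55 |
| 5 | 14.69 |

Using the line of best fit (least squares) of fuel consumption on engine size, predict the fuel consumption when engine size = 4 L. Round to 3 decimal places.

12.904

n = 5, Σx = 15, Σy = 54.51, Σxy = 183.55, Σx² = 55
Sxx = Σx² − (Σx)²/n = 55 − 45 = 10
Sxy = Σxy − (Σx)(Σy)/n = 183.55 − 163.53 = 20.02
b = Sxy/Sxx = 20.02/10 = 2.002
a = ȳ − b·x̄ = 10.902 − 2.002·3 = 4.896
ŷ(4) = a + b·4 = 4.896 + 2.002·4 = 12.904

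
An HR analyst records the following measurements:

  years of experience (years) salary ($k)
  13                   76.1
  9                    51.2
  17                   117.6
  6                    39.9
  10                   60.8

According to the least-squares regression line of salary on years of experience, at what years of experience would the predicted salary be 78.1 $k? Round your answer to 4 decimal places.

12.2696

n = 5, Σx = 55, Σy = 345.6, Σxy = 4296.7, Σx² = 675
Sxx = Σx² − (Σx)²/n = 675 − 605 = 70
Sxy = Σxy − (Σx)(Σy)/n = 4296.7 − 3801.6 = 495.1
b = Sxy/Sxx = 495.1/70 = 7.072857
a = ȳ − b·x̄ = 69.12 − 7.072857·11 = -8.681429
Set a + b·x = 78.1: x = (78.1 − (-8.681429)) / 7.072857 = 12.269642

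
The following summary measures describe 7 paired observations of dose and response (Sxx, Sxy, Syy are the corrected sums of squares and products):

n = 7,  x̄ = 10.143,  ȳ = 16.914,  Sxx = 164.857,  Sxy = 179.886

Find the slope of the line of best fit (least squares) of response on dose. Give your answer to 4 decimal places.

b = Sxy/Sxx = 179.886/164.857 = 1.091164

1.0912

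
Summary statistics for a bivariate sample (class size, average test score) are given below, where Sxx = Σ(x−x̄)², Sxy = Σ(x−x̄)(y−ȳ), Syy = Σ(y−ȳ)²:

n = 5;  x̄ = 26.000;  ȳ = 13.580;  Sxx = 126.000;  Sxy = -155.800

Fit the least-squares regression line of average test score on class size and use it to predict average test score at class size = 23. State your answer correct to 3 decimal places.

17.290

b = Sxy/Sxx = -155.8/126 = -1.236508
a = ȳ − b·x̄ = 13.58 − (-1.236508)·26 = 45.729206
ŷ(23) = a + b·23 = 45.729206 + (-1.236508)·23 = 17.289524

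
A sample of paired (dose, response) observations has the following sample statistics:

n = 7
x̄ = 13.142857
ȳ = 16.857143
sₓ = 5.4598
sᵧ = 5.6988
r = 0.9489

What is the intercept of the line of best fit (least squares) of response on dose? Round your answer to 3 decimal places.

b = r · sᵧ/sₓ = 0.9489 · 5.6988/5.4598 = 0.990438
a = ȳ − b·x̄ = 16.857143 − 0.990438·13.142857 = 3.839963

3.840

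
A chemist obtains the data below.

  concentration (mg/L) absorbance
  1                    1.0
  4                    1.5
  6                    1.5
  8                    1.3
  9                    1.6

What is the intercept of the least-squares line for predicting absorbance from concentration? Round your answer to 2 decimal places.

n = 5, Σx = 28, Σy = 6.9, Σxy = 40.8, Σx² = 198
Sxx = Σx² − (Σx)²/n = 198 − 156.8 = 41.2
Sxy = Σxy − (Σx)(Σy)/n = 40.8 − 38.64 = 2.16
b = Sxy/Sxx = 2.16/41.2 = 0.052427
a = ȳ − b·x̄ = 1.38 − 0.052427·5.6 = 1.086408

1.09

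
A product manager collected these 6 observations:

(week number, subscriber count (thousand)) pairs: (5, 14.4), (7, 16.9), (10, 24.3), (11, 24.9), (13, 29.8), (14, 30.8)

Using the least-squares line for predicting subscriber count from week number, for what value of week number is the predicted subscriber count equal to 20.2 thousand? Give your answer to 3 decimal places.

8.267

n = 6, Σx = 60, Σy = 141.1, Σxy = 1525.8, Σx² = 660
Sxx = Σx² − (Σx)²/n = 660 − 600 = 60
Sxy = Σxy − (Σx)(Σy)/n = 1525.8 − 1411 = 114.8
b = Sxy/Sxx = 114.8/60 = 1.913333
a = ȳ − b·x̄ = 23.516667 − 1.913333·10 = 4.383333
Set a + b·x = 20.2: x = (20.2 − 4.383333) / 1.913333 = 8.266551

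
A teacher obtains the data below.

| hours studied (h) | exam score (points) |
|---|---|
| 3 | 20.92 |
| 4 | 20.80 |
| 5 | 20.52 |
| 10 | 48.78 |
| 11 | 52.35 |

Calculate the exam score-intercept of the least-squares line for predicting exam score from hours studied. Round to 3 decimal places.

n = 5, Σx = 33, Σy = 163.37, Σxy = 1312.21, Σx² = 271
Sxx = Σx² − (Σx)²/n = 271 − 217.8 = 53.2
Sxy = Σxy − (Σx)(Σy)/n = 1312.21 − 1078.242 = 233.968
b = Sxy/Sxx = 233.968/53.2 = 4.397895
a = ȳ − b·x̄ = 32.674 − 4.397895·6.6 = 3.647895

3.648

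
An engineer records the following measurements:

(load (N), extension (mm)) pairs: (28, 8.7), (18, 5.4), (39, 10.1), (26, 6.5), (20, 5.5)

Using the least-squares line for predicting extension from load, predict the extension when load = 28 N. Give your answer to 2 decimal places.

n = 5, Σx = 131, Σy = 36.2, Σxy = 1013.7, Σx² = 3705
Sxx = Σx² − (Σx)²/n = 3705 − 3432.2 = 272.8
Sxy = Σxy − (Σx)(Σy)/n = 1013.7 − 948.44 = 65.26
b = Sxy/Sxx = 65.26/272.8 = 0.239223
a = ȳ − b·x̄ = 7.24 − 0.239223·26.2 = 0.972361
ŷ(28) = a + b·28 = 0.972361 + 0.239223·28 = 7.670601

7.67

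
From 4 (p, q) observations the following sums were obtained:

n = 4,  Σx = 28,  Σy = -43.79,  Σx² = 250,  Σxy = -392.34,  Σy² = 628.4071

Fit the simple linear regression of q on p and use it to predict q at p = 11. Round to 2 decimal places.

Sxx = Σx² − (Σx)²/n = 250 − 196 = 54
Sxy = Σxy − (Σx)(Σy)/n = -392.34 − (-306.53) = -85.81
b = Sxy/Sxx = -85.81/54 = -1.589074
a = ȳ − b·x̄ = -10.9475 − (-1.589074)·7 = 0.176019
ŷ(11) = a + b·11 = 0.176019 + (-1.589074)·11 = -17.303796

-17.30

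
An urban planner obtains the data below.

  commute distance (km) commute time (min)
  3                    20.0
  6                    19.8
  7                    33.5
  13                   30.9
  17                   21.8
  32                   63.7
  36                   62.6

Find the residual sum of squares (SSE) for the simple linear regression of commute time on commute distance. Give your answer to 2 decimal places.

n = 7, Σx = 114, Σy = 252.3, Σxy = 5477.6, Σx² = 2872, Σy² = 11320.79
Sxx = Σx² − (Σx)²/n = 2872 − 1856.571429 = 1015.428571
Sxy = Σxy − (Σx)(Σy)/n = 5477.6 − 4108.885714 = 1368.714286
Syy = Σy² − (Σy)²/n = 11320.79 − 9093.612857 = 2227.177143
b = Sxy/Sxx = 1368.714286/1015.428571 = 1.347918
SSE = Syy − b·Sxy = 2227.177143 − 1.347918·1368.714286 = 382.262741

382.26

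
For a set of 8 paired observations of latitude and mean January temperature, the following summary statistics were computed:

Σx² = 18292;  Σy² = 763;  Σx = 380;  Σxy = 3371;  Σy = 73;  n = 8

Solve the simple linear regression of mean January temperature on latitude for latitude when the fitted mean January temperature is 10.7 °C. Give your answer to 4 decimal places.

Sxx = Σx² − (Σx)²/n = 18292 − 18050 = 242
Sxy = Σxy − (Σx)(Σy)/n = 3371 − 3467.5 = -96.5
b = Sxy/Sxx = -96.5/242 = -0.398760
a = ȳ − b·x̄ = 9.125 − (-0.398760)·47.5 = 28.066116
Set a + b·x = 10.7: x = (10.7 − 28.066116) / (-0.398760) = 43.550259

43.5503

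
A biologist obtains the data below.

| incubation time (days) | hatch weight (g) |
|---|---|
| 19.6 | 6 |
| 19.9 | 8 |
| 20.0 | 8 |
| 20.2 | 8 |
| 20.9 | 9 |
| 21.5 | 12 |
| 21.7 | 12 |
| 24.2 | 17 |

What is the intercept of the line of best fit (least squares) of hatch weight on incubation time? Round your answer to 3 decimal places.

-38.247

n = 8, Σx = 168, Σy = 80, Σxy = 1716.3, Σx² = 3543.8
Sxx = Σx² − (Σx)²/n = 3543.8 − 3528 = 15.8
Sxy = Σxy − (Σx)(Σy)/n = 1716.3 − 1680 = 36.3
b = Sxy/Sxx = 36.3/15.8 = 2.297468
a = ȳ − b·x̄ = 10 − 2.297468·21 = -38.246835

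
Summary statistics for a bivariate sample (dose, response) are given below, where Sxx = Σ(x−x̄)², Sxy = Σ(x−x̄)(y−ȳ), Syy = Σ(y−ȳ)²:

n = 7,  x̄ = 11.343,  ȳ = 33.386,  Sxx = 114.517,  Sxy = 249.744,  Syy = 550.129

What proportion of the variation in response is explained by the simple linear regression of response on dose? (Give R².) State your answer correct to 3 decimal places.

R² = Sxy²/(Sxx·Syy) = (249.744)²/(114.517·550.129) = 0.990047

0.990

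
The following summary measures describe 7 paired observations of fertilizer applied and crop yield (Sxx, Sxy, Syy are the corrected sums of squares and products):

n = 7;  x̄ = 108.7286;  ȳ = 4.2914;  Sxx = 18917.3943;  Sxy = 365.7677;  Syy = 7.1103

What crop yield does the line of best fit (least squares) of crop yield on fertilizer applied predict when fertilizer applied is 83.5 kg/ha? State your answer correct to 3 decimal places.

b = Sxy/Sxx = 365.7677/18917.3943 = 0.019335
a = ȳ − b·x̄ = 4.2914 − 0.019335·108.7286 = 2.189133
ŷ(83.5) = a + b·83.5 = 2.189133 + 0.019335·83.5 = 3.803605

3.804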